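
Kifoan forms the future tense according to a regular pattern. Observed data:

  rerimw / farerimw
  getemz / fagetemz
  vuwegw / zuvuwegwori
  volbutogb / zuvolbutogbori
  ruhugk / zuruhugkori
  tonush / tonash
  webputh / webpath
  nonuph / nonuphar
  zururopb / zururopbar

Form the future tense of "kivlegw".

zukivlegwori

rerimw and vuwegw both end in -w yet inflect differently (farerimw, zuvuwegwori), so the final letter is not what conditions the rule; the second-to-last letter is.
"kivlegw" has second-to-last letter 'g'. The stems whose second-to-last letter is 'g' (vuwegw → zuvuwegwori, volbutogb → zuvolbutogbori, ruhugk → zuruhugkori) add zu- … -ori around the stem.
So kivlegw → zukivlegwori.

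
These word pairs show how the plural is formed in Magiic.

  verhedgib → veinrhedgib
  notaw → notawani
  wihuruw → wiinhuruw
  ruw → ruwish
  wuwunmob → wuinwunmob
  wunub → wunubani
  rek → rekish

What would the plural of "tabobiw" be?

"tabobiw" has 3 vowels. The stems with 3 vowels (wihuruw → wiinhuruw, wuwunmob → wuinwunmob, verhedgib → veinrhedgib) insert -in- after the first vowel.
So tabobiw → tainbobiw.

tainbobiw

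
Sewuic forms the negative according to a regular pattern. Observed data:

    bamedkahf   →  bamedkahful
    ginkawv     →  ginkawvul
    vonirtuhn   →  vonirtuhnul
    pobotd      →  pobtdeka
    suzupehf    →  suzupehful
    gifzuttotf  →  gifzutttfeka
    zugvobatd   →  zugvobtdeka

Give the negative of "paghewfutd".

paghewftdeka

gifzuttotf and suzupehf both end in -f yet inflect differently (gifzutttfeka, suzupehful), so the final letter is not what conditions the rule; the second-to-last letter is.
"paghewfutd" has second-to-last letter 't'. The stems whose second-to-last letter is 't' (gifzuttotf → gifzutttfeka, zugvobatd → zugvobtdeka, pobotd → pobtdeka) delete the last vowel and add -eka.
So paghewfutd → paghewftdeka.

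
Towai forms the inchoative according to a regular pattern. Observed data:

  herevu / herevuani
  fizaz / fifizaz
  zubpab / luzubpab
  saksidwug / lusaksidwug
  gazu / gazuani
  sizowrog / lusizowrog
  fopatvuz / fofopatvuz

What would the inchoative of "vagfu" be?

vagfuani

fopatvuz and herevu both have last vowel 'u' yet inflect differently (fofopatvuz, herevuani), so the last vowel is not what conditions the rule; the final letter is.
"vagfu" ends in -u. The stems ending in -u (herevu → herevuani, gazu → gazuani) add -ani.
The other patterns: stems ending in -z repeat the first consonant+vowel as a prefix; stems ending in -b or -g add the prefix lu-.
So vagfu → vagfuani.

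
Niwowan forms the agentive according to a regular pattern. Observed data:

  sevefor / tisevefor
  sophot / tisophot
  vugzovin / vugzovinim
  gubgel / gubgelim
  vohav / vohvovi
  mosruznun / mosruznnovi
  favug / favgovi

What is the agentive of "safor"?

tisafor

vugzovin and mosruznun both end in -n yet inflect differently (vugzovinim, mosruznnovi), so the final letter is not what conditions the rule; the last vowel is.
"safor" has last vowel 'o'. The stems whose last vowel is 'o' (sevefor → tisevefor, sophot → tisophot) add the prefix ti-.
So safor → tisafor.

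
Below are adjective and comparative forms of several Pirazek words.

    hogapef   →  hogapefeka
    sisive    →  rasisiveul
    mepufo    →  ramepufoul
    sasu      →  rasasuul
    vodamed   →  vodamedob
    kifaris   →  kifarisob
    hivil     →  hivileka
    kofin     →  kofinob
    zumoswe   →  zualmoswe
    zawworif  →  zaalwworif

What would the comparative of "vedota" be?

vedotaob

"vedota" begins with v-. The one such stem in the data (vodamed → vodamedob) adds -ob, so the same rule applies.
So vedota → vedotaob.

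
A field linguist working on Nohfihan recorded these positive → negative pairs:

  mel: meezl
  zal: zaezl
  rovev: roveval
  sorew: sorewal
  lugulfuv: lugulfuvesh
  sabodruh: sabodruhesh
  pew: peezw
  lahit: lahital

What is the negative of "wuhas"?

"wuhas" has 2 vowels. The stems with 2 vowels (rovev → roveval, sorew → sorewal, lahit → lahital) add -al.
So wuhas → wuhasal.

wuhasal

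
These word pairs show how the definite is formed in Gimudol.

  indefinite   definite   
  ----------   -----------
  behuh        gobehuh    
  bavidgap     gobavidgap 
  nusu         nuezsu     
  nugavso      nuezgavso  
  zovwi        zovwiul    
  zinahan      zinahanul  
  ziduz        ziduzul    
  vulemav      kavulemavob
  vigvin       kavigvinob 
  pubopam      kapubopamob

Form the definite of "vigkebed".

zinahan and vigvin both end in -n yet inflect differently (zinahanul, kavigvinob), so the final letter is not what conditions the rule; the first letter is.
"vigkebed" begins with v-. The stems beginning with v- (vulemav → kavulemavob, vigvin → kavigvinob) add ka- … -ob around the stem.
So vigkebed → kavigkebedob.

kavigkebedob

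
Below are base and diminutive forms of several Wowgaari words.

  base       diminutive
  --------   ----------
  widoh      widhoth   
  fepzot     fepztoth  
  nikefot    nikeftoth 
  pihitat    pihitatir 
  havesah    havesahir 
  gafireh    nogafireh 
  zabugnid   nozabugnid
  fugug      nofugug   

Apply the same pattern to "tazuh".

fepzot and pihitat both end in -t yet inflect differently (fepztoth, pihitatir), so the final letter is not what conditions the rule; the last vowel is.
"tazuh" has last vowel 'u'. The one such stem in the data (fugug → nofugug) adds the prefix no-, so the same rule applies.
The other patterns: stems whose last vowel is 'o' delete the last vowel and add -oth; stems whose last vowel is 'a' add -ir.
So tazuh → notazuh.

notazuh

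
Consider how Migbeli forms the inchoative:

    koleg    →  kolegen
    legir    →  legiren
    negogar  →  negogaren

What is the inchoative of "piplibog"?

piplibogen

Every pair shown (koleg → kolegen, legir → legiren, negogar → negogaren) follows the same rule: add -en.
So piplibog → piplibogen.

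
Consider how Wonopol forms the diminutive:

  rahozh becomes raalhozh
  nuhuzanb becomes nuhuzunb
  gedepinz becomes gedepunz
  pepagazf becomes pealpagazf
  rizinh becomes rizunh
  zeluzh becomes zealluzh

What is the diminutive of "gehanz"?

rahozh and rizinh both end in -h yet inflect differently (raalhozh, rizunh), so the final letter is not what conditions the rule; the second-to-last letter is.
"gehanz" has second-to-last letter 'n'. The stems whose second-to-last letter is 'n' (gedepinz → gedepunz, nuhuzanb → nuhuzunb, rizinh → rizunh) change the last vowel to 'u'.
The other pattern: stems whose second-to-last letter is 'z' insert -al- after the first vowel.
So gehanz → gehunz.

gehunz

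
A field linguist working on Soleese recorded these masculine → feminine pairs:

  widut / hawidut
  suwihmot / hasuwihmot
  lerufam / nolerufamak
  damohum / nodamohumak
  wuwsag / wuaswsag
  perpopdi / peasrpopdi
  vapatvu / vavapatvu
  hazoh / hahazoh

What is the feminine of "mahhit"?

widut and damohum both have last vowel 'u' yet inflect differently (hawidut, nodamohumak), so the last vowel is not what conditions the rule; the final letter is.
"mahhit" ends in -t. The stems ending in -t (widut → hawidut, suwihmot → hasuwihmot) add the prefix ha-.
So mahhit → hamahhit.

hamahhit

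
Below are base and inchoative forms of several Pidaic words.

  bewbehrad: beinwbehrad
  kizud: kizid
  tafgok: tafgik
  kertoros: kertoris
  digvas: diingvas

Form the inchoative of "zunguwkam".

bewbehrad and kizud both end in -d yet inflect differently (beinwbehrad, kizid), so the final letter is not what conditions the rule; the last vowel is.
"zunguwkam" has last vowel 'a'. The stems whose last vowel is 'a' (bewbehrad → beinwbehrad, digvas → diingvas) insert -in- after the first vowel.
So zunguwkam → zuinnguwkam.

zuinnguwkam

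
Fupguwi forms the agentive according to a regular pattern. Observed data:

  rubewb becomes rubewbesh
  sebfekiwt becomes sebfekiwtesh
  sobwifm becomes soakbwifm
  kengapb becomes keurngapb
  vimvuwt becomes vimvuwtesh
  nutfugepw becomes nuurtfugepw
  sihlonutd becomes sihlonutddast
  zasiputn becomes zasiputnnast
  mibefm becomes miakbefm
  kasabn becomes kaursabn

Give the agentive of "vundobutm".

vundobutmmast

rubewb and kengapb both end in -b yet inflect differently (rubewbesh, keurngapb), so the final letter is not what conditions the rule; the second-to-last letter is.
"vundobutm" has second-to-last letter 't'. The stems whose second-to-last letter is 't' (zasiputn → zasiputnnast, sihlonutd → sihlonutddast) double the final consonant and add -ast.
The other patterns: stems whose second-to-last letter is 'f' insert -ak- after the first vowel; stems whose second-to-last letter is 'w' add -esh; stems whose second-to-last letter is 'b' or 'p' insert -ur- after the first vowel.
So vundobutm → vundobutmmast.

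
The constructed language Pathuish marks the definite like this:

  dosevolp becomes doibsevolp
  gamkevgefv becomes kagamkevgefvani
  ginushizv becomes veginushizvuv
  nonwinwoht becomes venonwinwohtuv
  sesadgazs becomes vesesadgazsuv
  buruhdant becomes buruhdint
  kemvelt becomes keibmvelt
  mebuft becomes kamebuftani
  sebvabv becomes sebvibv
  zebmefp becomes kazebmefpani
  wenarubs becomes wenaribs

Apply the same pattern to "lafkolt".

kemvelt and buruhdant both end in -t yet inflect differently (keibmvelt, buruhdint), so the final letter is not what conditions the rule; the second-to-last letter is.
"lafkolt" has second-to-last letter 'l'. The stems whose second-to-last letter is 'l' (dosevolp → doibsevolp, kemvelt → keibmvelt) insert -ib- after the first vowel.
The other patterns: stems whose second-to-last letter is 'b' or 'n' change the last vowel to 'i'; stems whose second-to-last letter is 'f' add ka- … -ani around the stem; stems whose second-to-last letter is 'h' or 'z' add ve- … -uv around the stem.
So lafkolt → laibfkolt.

laibfkolt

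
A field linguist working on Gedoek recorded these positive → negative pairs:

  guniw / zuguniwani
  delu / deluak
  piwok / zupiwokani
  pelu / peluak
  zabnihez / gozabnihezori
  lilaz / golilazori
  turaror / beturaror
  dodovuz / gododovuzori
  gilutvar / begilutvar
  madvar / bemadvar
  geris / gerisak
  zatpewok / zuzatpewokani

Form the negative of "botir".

bebotir

gilutvar and lilaz both have last vowel 'a' yet inflect differently (begilutvar, golilazori), so the last vowel is not what conditions the rule; the final letter is.
"botir" ends in -r. The stems ending in -r (gilutvar → begilutvar, turaror → beturaror, madvar → bemadvar) add the prefix be-.
So botir → bebotir.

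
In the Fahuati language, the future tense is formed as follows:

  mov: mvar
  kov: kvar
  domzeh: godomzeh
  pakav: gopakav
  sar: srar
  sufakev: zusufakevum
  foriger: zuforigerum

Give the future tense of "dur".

"dur" has 1 vowel. The stems with 1 vowel (kov → kvar, sar → srar, mov → mvar) delete the last vowel and add -ar.
So dur → drar.

drar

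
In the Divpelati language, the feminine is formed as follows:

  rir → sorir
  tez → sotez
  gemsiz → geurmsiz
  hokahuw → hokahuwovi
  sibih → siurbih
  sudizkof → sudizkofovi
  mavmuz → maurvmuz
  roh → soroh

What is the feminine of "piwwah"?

roh and sibih both end in -h yet inflect differently (soroh, siurbih), so the final letter is not what conditions the rule; the number of vowels is.
"piwwah" has 2 vowels. The stems with 2 vowels (sibih → siurbih, gemsiz → geurmsiz, mavmuz → maurvmuz) insert -ur- after the first vowel.
So piwwah → piurwwah.

piurwwah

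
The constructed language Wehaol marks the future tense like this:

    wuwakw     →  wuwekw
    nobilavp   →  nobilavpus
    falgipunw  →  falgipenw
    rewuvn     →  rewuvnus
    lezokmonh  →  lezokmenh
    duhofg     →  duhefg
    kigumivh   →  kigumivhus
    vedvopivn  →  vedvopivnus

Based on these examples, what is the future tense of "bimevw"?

bimevwus

kigumivh and lezokmonh both end in -h yet inflect differently (kigumivhus, lezokmenh), so the final letter is not what conditions the rule; the second-to-last letter is.
"bimevw" has second-to-last letter 'v'. The stems whose second-to-last letter is 'v' (kigumivh → kigumivhus, nobilavp → nobilavpus, vedvopivn → vedvopivnus) add -us.
So bimevw → bimevwus.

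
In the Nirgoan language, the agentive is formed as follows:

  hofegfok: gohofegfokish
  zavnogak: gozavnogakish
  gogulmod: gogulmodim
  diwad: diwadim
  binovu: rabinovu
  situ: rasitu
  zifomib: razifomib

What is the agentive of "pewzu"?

rapewzu

hofegfok and gogulmod both have last vowel 'o' yet inflect differently (gohofegfokish, gogulmodim), so the last vowel is not what conditions the rule; the final letter is.
"pewzu" ends in -u. The stems ending in -u (binovu → rabinovu, situ → rasitu) add the prefix ra-.
So pewzu → rapewzu.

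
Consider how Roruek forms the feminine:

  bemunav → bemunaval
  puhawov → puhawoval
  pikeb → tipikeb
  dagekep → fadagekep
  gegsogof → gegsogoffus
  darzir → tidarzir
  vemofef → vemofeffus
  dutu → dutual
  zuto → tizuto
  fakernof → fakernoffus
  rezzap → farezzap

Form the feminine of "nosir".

tinosir

dagekep and vemofef both have last vowel 'e' yet inflect differently (fadagekep, vemofeffus), so the last vowel is not what conditions the rule; the final letter is.
"nosir" ends in -r. The one such stem in the data (darzir → tidarzir) adds the prefix ti-, so the same rule applies.
The other patterns: stems ending in -p add the prefix fa-; stems ending in -f double the final consonant and add -us; stems ending in -u or -v add -al.
So nosir → tinosir.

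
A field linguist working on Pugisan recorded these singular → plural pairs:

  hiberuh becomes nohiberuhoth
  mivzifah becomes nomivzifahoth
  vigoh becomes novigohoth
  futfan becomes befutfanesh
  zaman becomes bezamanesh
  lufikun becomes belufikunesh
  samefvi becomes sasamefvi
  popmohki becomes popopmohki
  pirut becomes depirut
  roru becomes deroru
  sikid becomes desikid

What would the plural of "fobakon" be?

befobakonesh

mivzifah and futfan both have last vowel 'a' yet inflect differently (nomivzifahoth, befutfanesh), so the last vowel is not what conditions the rule; the final letter is.
"fobakon" ends in -n. The stems ending in -n (futfan → befutfanesh, zaman → bezamanesh, lufikun → belufikunesh) add be- … -esh around the stem.
So fobakon → befobakonesh.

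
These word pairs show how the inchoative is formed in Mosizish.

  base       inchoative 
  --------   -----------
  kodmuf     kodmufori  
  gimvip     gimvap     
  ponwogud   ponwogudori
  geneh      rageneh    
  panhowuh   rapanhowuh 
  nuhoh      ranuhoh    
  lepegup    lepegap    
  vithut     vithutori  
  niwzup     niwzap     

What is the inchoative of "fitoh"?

rafitoh

lepegup and panhowuh both have last vowel 'u' yet inflect differently (lepegap, rapanhowuh), so the last vowel is not what conditions the rule; the final letter is.
"fitoh" ends in -h. The stems ending in -h (nuhoh → ranuhoh, geneh → rageneh, panhowuh → rapanhowuh) add the prefix ra-.
So fitoh → rafitoh.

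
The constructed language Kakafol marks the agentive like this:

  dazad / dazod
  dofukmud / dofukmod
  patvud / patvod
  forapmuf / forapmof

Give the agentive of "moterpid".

Every pair shown (dazad → dazod, dofukmud → dofukmod, patvud → patvod, …) follows the same rule: change the last vowel to 'o'.
So moterpid → moterpod.

moterpod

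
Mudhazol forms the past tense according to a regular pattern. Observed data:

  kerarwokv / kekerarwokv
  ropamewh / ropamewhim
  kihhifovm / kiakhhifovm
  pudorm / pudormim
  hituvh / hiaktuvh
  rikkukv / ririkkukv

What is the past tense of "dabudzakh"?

"dabudzakh" has second-to-last letter 'k'. The stems whose second-to-last letter is 'k' (kerarwokv → kekerarwokv, rikkukv → ririkkukv) repeat the first consonant+vowel as a prefix.
The other patterns: stems whose second-to-last letter is 'v' insert -ak- after the first vowel; stems whose second-to-last letter is 'r' or 'w' add -im.
So dabudzakh → dadabudzakh.

dadabudzakh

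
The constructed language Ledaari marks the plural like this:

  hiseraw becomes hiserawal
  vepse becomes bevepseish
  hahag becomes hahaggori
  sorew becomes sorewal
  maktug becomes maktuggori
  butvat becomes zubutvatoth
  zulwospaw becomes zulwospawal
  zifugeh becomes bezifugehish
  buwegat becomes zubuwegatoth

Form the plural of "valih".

"valih" ends in -h. The one such stem in the data (zifugeh → bezifugehish) adds be- … -ish around the stem, so the same rule applies.
The other patterns: stems ending in -g double the final consonant and add -ori; stems ending in -t add zu- … -oth around the stem; stems ending in -w add -al.
So valih → bevalihish.

bevalihish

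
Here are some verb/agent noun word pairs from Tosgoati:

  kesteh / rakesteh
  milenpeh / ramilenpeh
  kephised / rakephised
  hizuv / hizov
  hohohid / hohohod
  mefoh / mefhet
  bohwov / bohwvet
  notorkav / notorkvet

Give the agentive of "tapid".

tapod

"tapid" has last vowel 'i'. The one such stem in the data (hohohid → hohohod) changes the last vowel to 'o' (as does hizuv), so the same rule applies.
The other patterns: stems whose last vowel is 'e' add the prefix ra-; stems whose last vowel is 'a' or 'o' delete the last vowel and add -et.
So tapid → tapod.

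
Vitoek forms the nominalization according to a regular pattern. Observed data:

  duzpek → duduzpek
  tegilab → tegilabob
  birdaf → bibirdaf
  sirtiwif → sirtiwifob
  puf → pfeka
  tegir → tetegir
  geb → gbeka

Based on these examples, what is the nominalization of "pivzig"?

pipivzig

puf and birdaf both end in -f yet inflect differently (pfeka, bibirdaf), so the final letter is not what conditions the rule; the number of vowels is.
"pivzig" has 2 vowels. The stems with 2 vowels (duzpek → duduzpek, tegir → tetegir, birdaf → bibirdaf) repeat the first consonant+vowel as a prefix.
So pivzig → pipivzig.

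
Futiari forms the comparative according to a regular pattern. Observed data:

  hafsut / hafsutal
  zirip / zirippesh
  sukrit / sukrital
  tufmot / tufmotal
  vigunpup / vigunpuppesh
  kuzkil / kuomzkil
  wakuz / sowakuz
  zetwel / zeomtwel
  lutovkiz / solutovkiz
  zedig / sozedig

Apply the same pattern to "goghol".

sukrit and kuzkil both have last vowel 'i' yet inflect differently (sukrital, kuomzkil), so the last vowel is not what conditions the rule; the final letter is.
"goghol" ends in -l. The stems ending in -l (zetwel → zeomtwel, kuzkil → kuomzkil) insert -om- after the first vowel.
The other patterns: stems ending in -t add -al; stems ending in -p double the final consonant and add -esh; stems ending in -g or -z add the prefix so-.
So goghol → goomghol.

goomghol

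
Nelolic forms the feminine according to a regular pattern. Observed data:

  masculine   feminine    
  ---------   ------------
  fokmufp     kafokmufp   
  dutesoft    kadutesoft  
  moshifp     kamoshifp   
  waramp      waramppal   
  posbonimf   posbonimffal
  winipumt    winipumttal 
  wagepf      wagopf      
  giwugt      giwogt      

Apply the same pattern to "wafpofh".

fokmufp and waramp both end in -p yet inflect differently (kafokmufp, waramppal), so the final letter is not what conditions the rule; the second-to-last letter is.
"wafpofh" has second-to-last letter 'f'. The stems whose second-to-last letter is 'f' (fokmufp → kafokmufp, dutesoft → kadutesoft, moshifp → kamoshifp) add the prefix ka-.
So wafpofh → kawafpofh.

kawafpofh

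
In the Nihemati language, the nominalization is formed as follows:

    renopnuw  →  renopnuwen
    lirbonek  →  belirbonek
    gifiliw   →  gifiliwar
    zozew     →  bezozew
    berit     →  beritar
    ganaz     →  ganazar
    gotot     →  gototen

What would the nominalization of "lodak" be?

lodakar

zozew and gifiliw both end in -w yet inflect differently (bezozew, gifiliwar), so the final letter is not what conditions the rule; the last vowel is.
"lodak" has last vowel 'a'. The one such stem in the data (ganaz → ganazar) adds -ar, so the same rule applies.
So lodak → lodakar.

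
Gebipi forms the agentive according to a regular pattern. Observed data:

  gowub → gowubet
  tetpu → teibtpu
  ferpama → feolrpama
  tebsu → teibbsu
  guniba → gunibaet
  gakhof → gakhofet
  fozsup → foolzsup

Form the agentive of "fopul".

foolpul

guniba and ferpama both end in -a yet inflect differently (gunibaet, feolrpama), so the final letter is not what conditions the rule; the first letter is.
"fopul" begins with f-. The stems beginning with f- (ferpama → feolrpama, fozsup → foolzsup) insert -ol- after the first vowel.
The other patterns: stems beginning with g- add -et; stems beginning with t- insert -ib- after the first vowel.
So fopul → foolpul.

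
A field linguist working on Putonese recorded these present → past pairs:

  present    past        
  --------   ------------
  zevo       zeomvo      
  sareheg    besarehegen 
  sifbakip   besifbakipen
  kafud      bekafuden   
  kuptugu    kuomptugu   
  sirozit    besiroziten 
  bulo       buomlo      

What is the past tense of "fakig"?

befakigen

"fakig" ends in a consonant. The stems ending in a consonant (sareheg → besarehegen, kafud → bekafuden, sifbakip → besifbakipen) add be- … -en around the stem.
So fakig → befakigen.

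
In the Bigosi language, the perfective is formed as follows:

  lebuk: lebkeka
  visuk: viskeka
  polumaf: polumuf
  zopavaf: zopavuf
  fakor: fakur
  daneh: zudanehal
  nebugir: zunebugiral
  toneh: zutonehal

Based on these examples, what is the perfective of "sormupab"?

sormupub

fakor and nebugir both end in -r yet inflect differently (fakur, zunebugiral), so the final letter is not what conditions the rule; the last vowel is.
"sormupab" has last vowel 'a'. The stems whose last vowel is 'a' (polumaf → polumuf, zopavaf → zopavuf) change the last vowel to 'u'.
So sormupab → sormupub.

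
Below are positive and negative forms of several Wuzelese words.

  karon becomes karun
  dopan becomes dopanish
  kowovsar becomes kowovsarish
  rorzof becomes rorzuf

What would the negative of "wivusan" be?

dopan and karon both end in -n yet inflect differently (dopanish, karun), so the final letter is not what conditions the rule; the last vowel is.
"wivusan" has last vowel 'a'. The stems whose last vowel is 'a' (dopan → dopanish, kowovsar → kowovsarish) add -ish.
The other pattern: stems whose last vowel is 'o' change the last vowel to 'u'.
So wivusan → wivusanish.

wivusanish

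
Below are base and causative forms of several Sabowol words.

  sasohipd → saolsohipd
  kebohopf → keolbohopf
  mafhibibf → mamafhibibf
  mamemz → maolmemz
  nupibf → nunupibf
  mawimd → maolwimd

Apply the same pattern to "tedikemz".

mafhibibf and kebohopf both end in -f yet inflect differently (mamafhibibf, keolbohopf), so the final letter is not what conditions the rule; the second-to-last letter is.
"tedikemz" has second-to-last letter 'm'. The stems whose second-to-last letter is 'm' (mawimd → maolwimd, mamemz → maolmemz) insert -ol- after the first vowel.
The other pattern: stems whose second-to-last letter is 'b' repeat the first consonant+vowel as a prefix.
So tedikemz → teoldikemz.

teoldikemz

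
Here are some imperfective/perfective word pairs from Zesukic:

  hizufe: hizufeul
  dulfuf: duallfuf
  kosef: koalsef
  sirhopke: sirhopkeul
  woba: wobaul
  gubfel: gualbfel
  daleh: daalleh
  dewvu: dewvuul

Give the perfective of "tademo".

tademoul

"tademo" ends in a vowel. The stems ending in a vowel (dewvu → dewvuul, sirhopke → sirhopkeul, hizufe → hizufeul) add -ul.
The other pattern: stems ending in a consonant insert -al- after the first vowel.
So tademo → tademoul.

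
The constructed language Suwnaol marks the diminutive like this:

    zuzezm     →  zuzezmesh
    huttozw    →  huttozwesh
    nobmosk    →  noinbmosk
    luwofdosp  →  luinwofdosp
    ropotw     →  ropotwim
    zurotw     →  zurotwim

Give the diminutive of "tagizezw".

huttozw and ropotw both end in -w yet inflect differently (huttozwesh, ropotwim), so the final letter is not what conditions the rule; the second-to-last letter is.
"tagizezw" has second-to-last letter 'z'. The stems whose second-to-last letter is 'z' (zuzezm → zuzezmesh, huttozw → huttozwesh) add -esh.
The other patterns: stems whose second-to-last letter is 's' insert -in- after the first vowel; stems whose second-to-last letter is 't' add -im.
So tagizezw → tagizezwesh.

tagizezwesh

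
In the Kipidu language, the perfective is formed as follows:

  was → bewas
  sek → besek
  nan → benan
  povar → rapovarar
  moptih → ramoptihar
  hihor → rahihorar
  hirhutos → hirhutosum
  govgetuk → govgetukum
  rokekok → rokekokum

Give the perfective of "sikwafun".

"sikwafun" has 3 vowels. The stems with 3 vowels (hirhutos → hirhutosum, govgetuk → govgetukum, rokekok → rokekokum) add -um.
The other patterns: stems with 1 vowel add the prefix be-; stems with 2 vowels add ra- … -ar around the stem.
So sikwafun → sikwafunum.

sikwafunum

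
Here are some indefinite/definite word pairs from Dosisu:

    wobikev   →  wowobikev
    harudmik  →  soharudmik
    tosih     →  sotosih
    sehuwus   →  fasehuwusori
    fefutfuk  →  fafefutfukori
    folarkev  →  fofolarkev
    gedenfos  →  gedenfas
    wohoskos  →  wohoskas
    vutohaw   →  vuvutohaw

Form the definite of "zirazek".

zizirazek

fefutfuk and harudmik both end in -k yet inflect differently (fafefutfukori, soharudmik), so the final letter is not what conditions the rule; the last vowel is.
"zirazek" has last vowel 'e'. The stems whose last vowel is 'e' (folarkev → fofolarkev, wobikev → wowobikev) repeat the first consonant+vowel as a prefix.
So zirazek → zizirazek.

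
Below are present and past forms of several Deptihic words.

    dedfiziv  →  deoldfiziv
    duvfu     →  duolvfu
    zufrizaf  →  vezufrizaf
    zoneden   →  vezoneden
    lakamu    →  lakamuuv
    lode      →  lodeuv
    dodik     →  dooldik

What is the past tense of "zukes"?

lakamu and duvfu both end in -u yet inflect differently (lakamuuv, duolvfu), so the final letter is not what conditions the rule; the first letter is.
"zukes" begins with z-. The stems beginning with z- (zoneden → vezoneden, zufrizaf → vezufrizaf) add the prefix ve-.
So zukes → vezukes.

vezukes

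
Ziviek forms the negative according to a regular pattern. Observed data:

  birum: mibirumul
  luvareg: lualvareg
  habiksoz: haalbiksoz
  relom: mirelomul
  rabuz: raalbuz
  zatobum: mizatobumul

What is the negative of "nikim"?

minikimul

relom and habiksoz both have last vowel 'o' yet inflect differently (mirelomul, haalbiksoz), so the last vowel is not what conditions the rule; the final letter is.
"nikim" ends in -m. The stems ending in -m (zatobum → mizatobumul, birum → mibirumul, relom → mirelomul) add mi- … -ul around the stem.
So nikim → minikimul.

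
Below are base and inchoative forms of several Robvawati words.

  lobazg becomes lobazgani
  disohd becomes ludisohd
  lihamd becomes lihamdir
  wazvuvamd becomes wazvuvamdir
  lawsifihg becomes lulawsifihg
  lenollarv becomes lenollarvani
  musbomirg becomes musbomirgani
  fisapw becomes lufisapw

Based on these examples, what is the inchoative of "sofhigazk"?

sofhigazkani

wazvuvamd and disohd both end in -d yet inflect differently (wazvuvamdir, ludisohd), so the final letter is not what conditions the rule; the second-to-last letter is.
"sofhigazk" has second-to-last letter 'z'. The one such stem in the data (lobazg → lobazgani) adds -ani, so the same rule applies.
So sofhigazk → sofhigazkani.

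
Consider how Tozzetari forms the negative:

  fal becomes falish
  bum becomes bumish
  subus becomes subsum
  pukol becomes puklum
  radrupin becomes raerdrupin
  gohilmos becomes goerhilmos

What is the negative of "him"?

himish

fal and pukol both end in -l yet inflect differently (falish, puklum), so the final letter is not what conditions the rule; the number of vowels is.
"him" has 1 vowel. The stems with 1 vowel (fal → falish, bum → bumish) add -ish.
The other patterns: stems with 2 vowels delete the last vowel and add -um; stems with 3 vowels insert -er- after the first vowel.
So him → himish.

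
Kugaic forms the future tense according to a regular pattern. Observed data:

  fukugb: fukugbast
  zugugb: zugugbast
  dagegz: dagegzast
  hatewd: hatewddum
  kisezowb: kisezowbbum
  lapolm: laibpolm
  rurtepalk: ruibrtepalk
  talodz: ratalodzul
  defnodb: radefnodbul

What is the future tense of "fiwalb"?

fiibwalb

fukugb and kisezowb both end in -b yet inflect differently (fukugbast, kisezowbbum), so the final letter is not what conditions the rule; the second-to-last letter is.
"fiwalb" has second-to-last letter 'l'. The stems whose second-to-last letter is 'l' (lapolm → laibpolm, rurtepalk → ruibrtepalk) insert -ib- after the first vowel.
The other patterns: stems whose second-to-last letter is 'g' add -ast; stems whose second-to-last letter is 'w' double the final consonant and add -um; stems whose second-to-last letter is 'd' add ra- … -ul around the stem.
So fiwalb → fiibwalb.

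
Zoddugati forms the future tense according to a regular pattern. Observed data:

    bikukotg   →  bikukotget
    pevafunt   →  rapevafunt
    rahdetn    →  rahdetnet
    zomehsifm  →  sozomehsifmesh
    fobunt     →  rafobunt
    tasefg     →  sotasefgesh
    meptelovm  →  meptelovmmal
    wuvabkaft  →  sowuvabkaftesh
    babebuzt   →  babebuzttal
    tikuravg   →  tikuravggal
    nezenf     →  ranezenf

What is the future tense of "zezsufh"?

fobunt and wuvabkaft both end in -t yet inflect differently (rafobunt, sowuvabkaftesh), so the final letter is not what conditions the rule; the second-to-last letter is.
"zezsufh" has second-to-last letter 'f'. The stems whose second-to-last letter is 'f' (tasefg → sotasefgesh, zomehsifm → sozomehsifmesh, wuvabkaft → sowuvabkaftesh) add so- … -esh around the stem.
The other patterns: stems whose second-to-last letter is 'n' add the prefix ra-; stems whose second-to-last letter is 't' add -et; stems whose second-to-last letter is 'v' or 'z' double the final consonant and add -al.
So zezsufh → sozezsufhesh.

sozezsufhesh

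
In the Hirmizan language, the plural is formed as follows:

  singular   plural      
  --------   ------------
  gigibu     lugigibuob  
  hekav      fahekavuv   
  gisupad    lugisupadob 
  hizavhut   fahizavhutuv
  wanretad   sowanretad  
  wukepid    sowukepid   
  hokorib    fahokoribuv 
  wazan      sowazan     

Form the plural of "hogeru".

fahogeruuv

"hogeru" begins with h-. The stems beginning with h- (hokorib → fahokoribuv, hizavhut → fahizavhutuv, hekav → fahekavuv) add fa- … -uv around the stem.
The other patterns: stems beginning with g- add lu- … -ob around the stem; stems beginning with w- add the prefix so-.
So hogeru → fahogeruuv.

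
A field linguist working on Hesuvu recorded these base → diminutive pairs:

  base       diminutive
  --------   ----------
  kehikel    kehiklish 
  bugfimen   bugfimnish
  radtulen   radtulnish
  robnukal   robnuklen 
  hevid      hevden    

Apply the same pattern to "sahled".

kehikel and robnukal both end in -l yet inflect differently (kehiklish, robnuklen), so the final letter is not what conditions the rule; the last vowel is.
"sahled" has last vowel 'e'. The stems whose last vowel is 'e' (kehikel → kehiklish, bugfimen → bugfimnish, radtulen → radtulnish) delete the last vowel and add -ish.
The other pattern: stems whose last vowel is 'a' or 'i' delete the last vowel and add -en.
So sahled → sahldish.

sahldish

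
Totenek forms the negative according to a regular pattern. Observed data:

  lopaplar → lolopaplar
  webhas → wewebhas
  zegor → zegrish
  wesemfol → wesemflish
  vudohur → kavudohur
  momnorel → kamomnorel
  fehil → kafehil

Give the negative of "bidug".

lopaplar and zegor both end in -r yet inflect differently (lolopaplar, zegrish), so the final letter is not what conditions the rule; the last vowel is.
"bidug" has last vowel 'u'. The one such stem in the data (vudohur → kavudohur) adds the prefix ka-, so the same rule applies.
The other patterns: stems whose last vowel is 'a' repeat the first consonant+vowel as a prefix; stems whose last vowel is 'o' delete the last vowel and add -ish.
So bidug → kabidug.

kabidug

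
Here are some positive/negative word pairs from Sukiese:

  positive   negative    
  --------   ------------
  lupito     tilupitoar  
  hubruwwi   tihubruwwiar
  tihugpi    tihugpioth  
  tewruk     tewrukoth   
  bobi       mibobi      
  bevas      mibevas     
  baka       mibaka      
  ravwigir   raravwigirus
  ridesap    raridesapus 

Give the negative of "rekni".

hubruwwi and tihugpi both end in -i yet inflect differently (tihubruwwiar, tihugpioth), so the final letter is not what conditions the rule; the first letter is.
"rekni" begins with r-. The stems beginning with r- (ravwigir → raravwigirus, ridesap → raridesapus) add ra- … -us around the stem.
So rekni → rareknius.

rareknius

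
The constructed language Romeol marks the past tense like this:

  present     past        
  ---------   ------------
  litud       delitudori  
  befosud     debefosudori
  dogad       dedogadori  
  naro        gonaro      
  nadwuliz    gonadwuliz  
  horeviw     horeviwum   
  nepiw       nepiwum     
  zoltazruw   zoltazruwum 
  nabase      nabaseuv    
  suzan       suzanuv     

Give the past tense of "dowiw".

dowiwum

nadwuliz and horeviw both have last vowel 'i' yet inflect differently (gonadwuliz, horeviwum), so the last vowel is not what conditions the rule; the final letter is.
"dowiw" ends in -w. The stems ending in -w (horeviw → horeviwum, nepiw → nepiwum, zoltazruw → zoltazruwum) add -um.
So dowiw → dowiwum.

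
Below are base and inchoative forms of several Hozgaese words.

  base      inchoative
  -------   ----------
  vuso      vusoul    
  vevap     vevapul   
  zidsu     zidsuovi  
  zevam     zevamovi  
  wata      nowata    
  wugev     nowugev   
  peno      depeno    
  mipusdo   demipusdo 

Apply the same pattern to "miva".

"miva" begins with m-. The one such stem in the data (mipusdo → demipusdo) adds the prefix de-, so the same rule applies.
So miva → demiva.

demiva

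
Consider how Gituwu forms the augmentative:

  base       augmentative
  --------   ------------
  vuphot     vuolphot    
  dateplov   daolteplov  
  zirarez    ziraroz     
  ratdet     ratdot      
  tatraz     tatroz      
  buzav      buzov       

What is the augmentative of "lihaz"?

lihoz

vuphot and ratdet both end in -t yet inflect differently (vuolphot, ratdot), so the final letter is not what conditions the rule; the last vowel is.
"lihaz" has last vowel 'a'. The stems whose last vowel is 'a' (tatraz → tatroz, buzav → buzov) change the last vowel to 'o'.
So lihaz → lihoz.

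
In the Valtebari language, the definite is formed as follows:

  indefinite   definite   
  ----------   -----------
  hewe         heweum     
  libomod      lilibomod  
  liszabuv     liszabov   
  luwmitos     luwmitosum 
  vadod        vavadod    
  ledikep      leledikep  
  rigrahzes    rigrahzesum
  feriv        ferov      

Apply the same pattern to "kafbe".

"kafbe" ends in -e. The one such stem in the data (hewe → heweum) adds -um, so the same rule applies.
So kafbe → kafbeum.

kafbeum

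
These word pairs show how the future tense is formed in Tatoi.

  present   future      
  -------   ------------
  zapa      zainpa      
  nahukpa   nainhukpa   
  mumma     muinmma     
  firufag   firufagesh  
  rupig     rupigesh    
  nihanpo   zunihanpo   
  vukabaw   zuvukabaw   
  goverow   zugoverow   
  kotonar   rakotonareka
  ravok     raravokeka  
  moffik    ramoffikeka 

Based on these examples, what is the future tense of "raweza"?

zapa and firufag both have last vowel 'a' yet inflect differently (zainpa, firufagesh), so the last vowel is not what conditions the rule; the final letter is.
"raweza" ends in -a. The stems ending in -a (zapa → zainpa, nahukpa → nainhukpa, mumma → muinmma) insert -in- after the first vowel.
So raweza → rainweza.

rainweza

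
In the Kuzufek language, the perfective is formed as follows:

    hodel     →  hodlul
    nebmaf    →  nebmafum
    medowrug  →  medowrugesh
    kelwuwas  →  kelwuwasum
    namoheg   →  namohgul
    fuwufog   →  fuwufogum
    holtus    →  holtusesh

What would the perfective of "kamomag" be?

kamomagum

namoheg and medowrug both end in -g yet inflect differently (namohgul, medowrugesh), so the final letter is not what conditions the rule; the last vowel is.
"kamomag" has last vowel 'a'. The stems whose last vowel is 'a' (nebmaf → nebmafum, kelwuwas → kelwuwasum) add -um.
So kamomag → kamomagum.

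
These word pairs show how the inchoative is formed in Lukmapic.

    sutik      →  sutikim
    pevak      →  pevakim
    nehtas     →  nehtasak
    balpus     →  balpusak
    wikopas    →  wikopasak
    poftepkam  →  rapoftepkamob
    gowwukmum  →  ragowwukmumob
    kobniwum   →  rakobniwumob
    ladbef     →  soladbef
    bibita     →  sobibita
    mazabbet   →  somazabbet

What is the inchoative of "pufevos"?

pevak and nehtas both have last vowel 'a' yet inflect differently (pevakim, nehtasak), so the last vowel is not what conditions the rule; the final letter is.
"pufevos" ends in -s. The stems ending in -s (nehtas → nehtasak, balpus → balpusak, wikopas → wikopasak) add -ak.
The other patterns: stems ending in -k add -im; stems ending in -m add ra- … -ob around the stem; stems ending in -a, -f or -t add the prefix so-.
So pufevos → pufevosak.

pufevosak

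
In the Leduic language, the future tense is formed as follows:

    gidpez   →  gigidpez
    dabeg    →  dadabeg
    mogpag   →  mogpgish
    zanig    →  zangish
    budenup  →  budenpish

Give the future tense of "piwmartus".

dabeg and mogpag both end in -g yet inflect differently (dadabeg, mogpgish), so the final letter is not what conditions the rule; the last vowel is.
"piwmartus" has last vowel 'u'. The one such stem in the data (budenup → budenpish) deletes the last vowel and adds -ish (as do mogpag, zanig), so the same rule applies.
The other pattern: stems whose last vowel is 'e' repeat the first consonant+vowel as a prefix.
So piwmartus → piwmartsish.

piwmartsish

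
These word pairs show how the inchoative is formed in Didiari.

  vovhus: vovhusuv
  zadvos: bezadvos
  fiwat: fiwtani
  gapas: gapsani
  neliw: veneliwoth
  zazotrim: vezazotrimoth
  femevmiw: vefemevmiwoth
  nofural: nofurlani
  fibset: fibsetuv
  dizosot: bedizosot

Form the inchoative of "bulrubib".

fiwat and dizosot both end in -t yet inflect differently (fiwtani, bedizosot), so the final letter is not what conditions the rule; the last vowel is.
"bulrubib" has last vowel 'i'. The stems whose last vowel is 'i' (femevmiw → vefemevmiwoth, zazotrim → vezazotrimoth, neliw → veneliwoth) add ve- … -oth around the stem.
The other patterns: stems whose last vowel is 'a' delete the last vowel and add -ani; stems whose last vowel is 'o' add the prefix be-; stems whose last vowel is 'e' or 'u' add -uv.
So bulrubib → vebulrubiboth.

vebulrubiboth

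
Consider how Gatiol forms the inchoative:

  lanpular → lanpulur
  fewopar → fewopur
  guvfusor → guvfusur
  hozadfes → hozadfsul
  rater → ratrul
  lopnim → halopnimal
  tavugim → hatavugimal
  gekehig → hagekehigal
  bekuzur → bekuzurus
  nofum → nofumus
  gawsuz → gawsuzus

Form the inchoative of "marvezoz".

lanpular and rater both end in -r yet inflect differently (lanpulur, ratrul), so the final letter is not what conditions the rule; the last vowel is.
"marvezoz" has last vowel 'o'. The one such stem in the data (guvfusor → guvfusur) changes the last vowel to 'u' (as do lanpular, fewopar), so the same rule applies.
So marvezoz → marvezuz.

marvezuz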